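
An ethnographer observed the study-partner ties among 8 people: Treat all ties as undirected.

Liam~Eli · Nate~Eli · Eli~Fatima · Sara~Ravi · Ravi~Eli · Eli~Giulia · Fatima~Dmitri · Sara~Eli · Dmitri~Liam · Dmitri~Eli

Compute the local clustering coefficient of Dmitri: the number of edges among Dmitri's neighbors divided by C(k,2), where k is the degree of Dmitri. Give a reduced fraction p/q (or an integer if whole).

2/3

Dmitri's neighbors: Eli, Fatima, and Liam (k = 3).
Possible neighbor pairs: C(3,2) = 3. Edges among them: Eli–Fatima, Eli–Liam → e = 2.
Clustering(Dmitri) = 2/3.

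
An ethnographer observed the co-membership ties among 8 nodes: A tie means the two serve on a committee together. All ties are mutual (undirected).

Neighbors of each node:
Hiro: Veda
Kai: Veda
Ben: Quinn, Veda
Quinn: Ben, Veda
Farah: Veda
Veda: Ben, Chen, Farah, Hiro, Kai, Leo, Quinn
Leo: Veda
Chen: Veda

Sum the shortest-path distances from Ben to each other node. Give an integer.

12

Distances from Ben: Chen:2, Farah:2, Hiro:2, Kai:2, Leo:2, Quinn:1, Veda:1.
Sum = 2 + 2 + 2 + 2 + 2 + 1 + 1 = 12.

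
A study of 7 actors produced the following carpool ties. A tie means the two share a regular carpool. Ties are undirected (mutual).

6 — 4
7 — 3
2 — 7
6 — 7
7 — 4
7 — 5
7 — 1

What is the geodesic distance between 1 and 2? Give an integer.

One shortest route is 1 – 7 – 2, which uses 2 edges, and 1 and 2 are not directly tied, so nothing shorter exists. So d(1,2) = 2.

2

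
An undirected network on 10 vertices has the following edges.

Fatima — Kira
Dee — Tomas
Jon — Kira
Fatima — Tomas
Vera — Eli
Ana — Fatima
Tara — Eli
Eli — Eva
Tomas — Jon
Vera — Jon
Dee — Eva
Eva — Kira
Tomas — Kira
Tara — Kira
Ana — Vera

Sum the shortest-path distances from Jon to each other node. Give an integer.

Distances from Jon: Ana:2, Dee:2, Eli:2, Eva:2, Fatima:2, Kira:1, Tara:2, Tomas:1, Vera:1.
Sum = 2 + 2 + 2 + 2 + 2 + 1 + 2 + 1 + 1 = 15.

15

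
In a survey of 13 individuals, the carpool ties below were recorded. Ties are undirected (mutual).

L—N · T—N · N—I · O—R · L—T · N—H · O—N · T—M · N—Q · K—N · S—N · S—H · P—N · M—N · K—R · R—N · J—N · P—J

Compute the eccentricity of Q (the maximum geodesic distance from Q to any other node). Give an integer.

2

Distances from Q: H:2, I:2, J:2, K:2, L:2, M:2, N:1, O:2, P:2, R:2, S:2, T:2.
The largest is 2 (to M, R, I, H, K, T, L, S, O, J, and P), so the eccentricity of Q is 2.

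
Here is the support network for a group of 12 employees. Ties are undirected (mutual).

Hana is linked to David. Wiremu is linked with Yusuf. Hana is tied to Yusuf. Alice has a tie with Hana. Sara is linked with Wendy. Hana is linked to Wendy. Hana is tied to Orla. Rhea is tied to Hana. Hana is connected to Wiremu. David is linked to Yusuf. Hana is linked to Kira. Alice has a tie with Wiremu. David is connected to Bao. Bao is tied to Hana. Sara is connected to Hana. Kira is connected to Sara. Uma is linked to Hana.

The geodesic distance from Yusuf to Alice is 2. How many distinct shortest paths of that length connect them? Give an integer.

The shortest distance is 2. The length-2 paths are: Yusuf–Hana–Alice; Yusuf–Wiremu–Alice.
That gives 2 distinct shortest paths.

2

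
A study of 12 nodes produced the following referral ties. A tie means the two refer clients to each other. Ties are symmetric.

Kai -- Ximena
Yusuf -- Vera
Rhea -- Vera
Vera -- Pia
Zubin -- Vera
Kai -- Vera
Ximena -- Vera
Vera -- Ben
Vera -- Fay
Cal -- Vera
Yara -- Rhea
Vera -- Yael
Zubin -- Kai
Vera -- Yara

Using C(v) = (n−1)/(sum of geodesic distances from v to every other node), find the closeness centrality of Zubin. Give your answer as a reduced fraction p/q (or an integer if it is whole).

11/20

Distances from Zubin: Ben:2, Cal:2, Fay:2, Kai:1, Pia:2, Rhea:2, Vera:1, Ximena:2, Yael:2, Yara:2, Yusuf:2. Sum = 20.
n = 12, so closeness = 11/20.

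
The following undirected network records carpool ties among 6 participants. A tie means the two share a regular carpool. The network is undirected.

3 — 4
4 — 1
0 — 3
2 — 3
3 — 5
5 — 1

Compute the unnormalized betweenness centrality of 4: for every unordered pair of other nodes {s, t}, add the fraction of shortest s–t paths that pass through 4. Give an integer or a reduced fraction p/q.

Pairs whose geodesics pass through 4 — 1–2: 1/2; 1–3: 1/2; 1–0: 1/2.
All other pairs contribute 0.
Summing the contributions gives betweenness(4) = 3/2.

3/2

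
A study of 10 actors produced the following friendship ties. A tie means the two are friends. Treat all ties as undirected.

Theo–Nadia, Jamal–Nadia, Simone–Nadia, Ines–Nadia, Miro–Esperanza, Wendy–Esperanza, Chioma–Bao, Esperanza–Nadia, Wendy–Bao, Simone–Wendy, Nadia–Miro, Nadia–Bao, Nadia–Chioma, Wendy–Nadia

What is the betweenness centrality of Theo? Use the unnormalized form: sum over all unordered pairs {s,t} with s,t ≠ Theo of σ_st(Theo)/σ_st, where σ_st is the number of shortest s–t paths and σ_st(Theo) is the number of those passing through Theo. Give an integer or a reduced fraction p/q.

0

No shortest path between any pair of other nodes passes through Theo.
Summing the contributions gives betweenness(Theo) = 0.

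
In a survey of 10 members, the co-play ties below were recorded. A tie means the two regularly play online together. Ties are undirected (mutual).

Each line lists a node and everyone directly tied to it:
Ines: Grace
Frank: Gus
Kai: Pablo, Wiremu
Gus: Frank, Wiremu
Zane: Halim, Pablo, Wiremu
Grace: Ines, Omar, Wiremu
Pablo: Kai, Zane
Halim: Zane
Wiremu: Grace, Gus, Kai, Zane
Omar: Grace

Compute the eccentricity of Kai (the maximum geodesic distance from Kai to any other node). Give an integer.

3

Distances from Kai: Frank:3, Grace:2, Gus:2, Halim:3, Ines:3, Omar:3, Pablo:1, Wiremu:1, Zane:2.
The largest is 3 (to Halim, Frank, Omar, and Ines), so the eccentricity of Kai is 3.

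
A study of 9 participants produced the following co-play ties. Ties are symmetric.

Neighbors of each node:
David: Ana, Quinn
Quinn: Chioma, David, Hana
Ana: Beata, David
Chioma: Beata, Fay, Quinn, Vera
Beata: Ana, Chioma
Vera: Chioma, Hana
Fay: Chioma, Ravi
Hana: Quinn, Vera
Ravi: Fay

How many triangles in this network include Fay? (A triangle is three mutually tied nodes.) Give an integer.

Fay's neighbors are Chioma and Ravi, but none of them are tied to each other, so no triangle contains Fay.

0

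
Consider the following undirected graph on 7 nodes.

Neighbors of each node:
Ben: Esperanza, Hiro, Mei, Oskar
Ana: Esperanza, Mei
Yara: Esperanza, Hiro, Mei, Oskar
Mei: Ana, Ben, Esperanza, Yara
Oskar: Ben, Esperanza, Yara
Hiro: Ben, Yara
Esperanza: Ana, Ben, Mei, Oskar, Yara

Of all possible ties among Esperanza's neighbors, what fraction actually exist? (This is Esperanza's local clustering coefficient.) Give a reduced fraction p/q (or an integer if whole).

1/2

Esperanza's neighbors: Ana, Ben, Mei, Oskar, and Yara (k = 5).
Possible neighbor pairs: C(5,2) = 10. Edges among them: Ana–Mei, Ben–Mei, Ben–Oskar, Mei–Yara, Oskar–Yara → e = 5.
Clustering(Esperanza) = 5/10 = 1/2.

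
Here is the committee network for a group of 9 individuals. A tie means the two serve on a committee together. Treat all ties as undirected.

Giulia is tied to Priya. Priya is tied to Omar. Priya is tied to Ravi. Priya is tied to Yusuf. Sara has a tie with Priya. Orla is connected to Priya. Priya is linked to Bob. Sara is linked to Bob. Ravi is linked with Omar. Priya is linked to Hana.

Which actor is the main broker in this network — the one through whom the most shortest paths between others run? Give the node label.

Priya

Unnormalized betweenness of each node: Bob:0, Giulia:0, Hana:0, Omar:0, Orla:0, Priya:26, Ravi:0, Sara:0, Yusuf:0.
Priya has the largest value, 26, making it the main broker — the node through which the most shortest paths run.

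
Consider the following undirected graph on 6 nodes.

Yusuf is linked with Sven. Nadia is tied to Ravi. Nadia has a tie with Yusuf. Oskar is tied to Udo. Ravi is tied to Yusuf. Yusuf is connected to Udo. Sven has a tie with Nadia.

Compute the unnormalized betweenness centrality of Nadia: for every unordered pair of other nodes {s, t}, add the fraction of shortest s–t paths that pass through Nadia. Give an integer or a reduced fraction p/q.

Pairs whose geodesics pass through Nadia — Sven–Ravi: 1/2.
All other pairs contribute 0.
Summing the contributions gives betweenness(Nadia) = 1/2.

1/2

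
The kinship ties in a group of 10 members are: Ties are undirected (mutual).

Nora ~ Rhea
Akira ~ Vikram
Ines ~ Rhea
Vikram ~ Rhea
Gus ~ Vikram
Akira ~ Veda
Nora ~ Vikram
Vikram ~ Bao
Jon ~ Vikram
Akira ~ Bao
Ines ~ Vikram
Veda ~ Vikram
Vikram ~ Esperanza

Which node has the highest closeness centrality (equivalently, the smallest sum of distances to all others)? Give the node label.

Farness (sum of distances to all others) for each node — Akira:15, Bao:16, Esperanza:17, Gus:17, Ines:16, Jon:17, Nora:16, Rhea:15, Veda:16, Vikram:9.
The smallest farness is 9, for Vikram, so Vikram has the highest closeness.

Vikram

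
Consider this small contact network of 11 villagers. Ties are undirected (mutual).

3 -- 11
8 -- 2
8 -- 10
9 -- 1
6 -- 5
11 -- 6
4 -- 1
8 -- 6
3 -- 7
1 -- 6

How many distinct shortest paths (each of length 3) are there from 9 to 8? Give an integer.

1

The shortest distance is 3, and the only length-3 path is 9–1–6–8. So there is exactly 1 shortest path.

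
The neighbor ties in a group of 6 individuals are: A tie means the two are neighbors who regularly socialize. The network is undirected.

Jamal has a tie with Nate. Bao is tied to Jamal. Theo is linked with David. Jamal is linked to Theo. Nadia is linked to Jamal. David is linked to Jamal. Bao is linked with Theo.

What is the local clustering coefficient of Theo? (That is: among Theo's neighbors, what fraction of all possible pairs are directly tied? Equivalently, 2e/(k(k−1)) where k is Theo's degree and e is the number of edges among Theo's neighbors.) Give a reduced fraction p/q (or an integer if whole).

2/3

Theo's neighbors: Bao, David, and Jamal (k = 3).
Possible neighbor pairs: C(3,2) = 3. Edges among them: Bao–Jamal, David–Jamal → e = 2.
Clustering(Theo) = 2/3.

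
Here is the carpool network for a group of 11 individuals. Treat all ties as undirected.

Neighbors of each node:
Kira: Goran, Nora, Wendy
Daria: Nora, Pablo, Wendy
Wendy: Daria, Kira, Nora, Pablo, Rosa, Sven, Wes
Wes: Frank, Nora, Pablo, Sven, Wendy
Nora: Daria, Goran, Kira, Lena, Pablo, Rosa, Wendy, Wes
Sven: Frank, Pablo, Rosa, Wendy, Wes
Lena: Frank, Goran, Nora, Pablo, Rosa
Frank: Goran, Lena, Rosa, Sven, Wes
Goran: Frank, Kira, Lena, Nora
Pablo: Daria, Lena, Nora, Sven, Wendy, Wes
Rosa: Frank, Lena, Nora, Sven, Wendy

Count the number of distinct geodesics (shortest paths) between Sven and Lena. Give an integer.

3

The shortest distance is 2. The length-2 paths are: Sven–Rosa–Lena; Sven–Frank–Lena; Sven–Pablo–Lena.
That gives 3 distinct shortest paths.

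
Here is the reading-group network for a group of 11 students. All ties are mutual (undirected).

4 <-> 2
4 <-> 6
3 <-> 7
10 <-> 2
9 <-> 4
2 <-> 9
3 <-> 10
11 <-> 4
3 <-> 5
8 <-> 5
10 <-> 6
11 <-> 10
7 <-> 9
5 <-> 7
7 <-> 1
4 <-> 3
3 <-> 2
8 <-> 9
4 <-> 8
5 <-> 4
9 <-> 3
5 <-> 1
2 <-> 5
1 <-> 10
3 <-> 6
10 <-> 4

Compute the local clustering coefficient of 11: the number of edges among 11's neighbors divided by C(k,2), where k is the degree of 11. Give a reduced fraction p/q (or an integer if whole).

1

11's neighbors: 4 and 10 (k = 2).
Possible neighbor pairs: C(2,2) = 1. Edges among them: 4–10 → e = 1.
Clustering(11) = 1/1.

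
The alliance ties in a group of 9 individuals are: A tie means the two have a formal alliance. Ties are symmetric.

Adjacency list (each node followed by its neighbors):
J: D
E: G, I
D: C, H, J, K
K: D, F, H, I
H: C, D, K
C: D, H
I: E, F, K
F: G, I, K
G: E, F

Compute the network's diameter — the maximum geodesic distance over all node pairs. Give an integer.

4

Eccentricity of each node (its greatest distance to any other): C:4, D:3, E:4, F:3, G:4, H:3, I:3, J:4, K:2.
The maximum eccentricity is 4, realized for instance by the pair G–J via G – F – K – D – J. So the diameter is 4.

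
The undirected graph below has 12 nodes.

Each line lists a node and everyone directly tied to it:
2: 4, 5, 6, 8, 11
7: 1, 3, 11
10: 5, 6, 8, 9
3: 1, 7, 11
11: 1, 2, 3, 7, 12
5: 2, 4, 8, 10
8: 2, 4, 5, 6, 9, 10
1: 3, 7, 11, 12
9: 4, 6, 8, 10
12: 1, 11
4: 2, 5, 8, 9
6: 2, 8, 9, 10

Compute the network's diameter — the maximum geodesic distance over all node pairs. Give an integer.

4

Eccentricity of each node (its greatest distance to any other): 1:4, 2:2, 3:4, 4:3, 5:3, 6:3, 7:4, 8:3, 9:4, 10:4, 11:3, 12:4.
The maximum eccentricity is 4, realized for instance by the pair 10–12 via 10 – 5 – 2 – 11 – 12. So the diameter is 4.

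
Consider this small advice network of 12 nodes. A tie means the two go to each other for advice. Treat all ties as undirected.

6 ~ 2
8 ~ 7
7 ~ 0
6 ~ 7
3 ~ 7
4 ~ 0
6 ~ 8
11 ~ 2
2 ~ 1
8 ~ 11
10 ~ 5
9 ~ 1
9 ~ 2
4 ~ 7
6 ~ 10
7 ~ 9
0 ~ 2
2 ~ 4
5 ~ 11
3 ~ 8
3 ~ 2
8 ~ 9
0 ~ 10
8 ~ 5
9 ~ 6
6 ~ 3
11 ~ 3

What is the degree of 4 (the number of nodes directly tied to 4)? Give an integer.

3

4 is directly tied to 0, 2, and 7. That is 3 neighbors, so the degree of 4 is 3.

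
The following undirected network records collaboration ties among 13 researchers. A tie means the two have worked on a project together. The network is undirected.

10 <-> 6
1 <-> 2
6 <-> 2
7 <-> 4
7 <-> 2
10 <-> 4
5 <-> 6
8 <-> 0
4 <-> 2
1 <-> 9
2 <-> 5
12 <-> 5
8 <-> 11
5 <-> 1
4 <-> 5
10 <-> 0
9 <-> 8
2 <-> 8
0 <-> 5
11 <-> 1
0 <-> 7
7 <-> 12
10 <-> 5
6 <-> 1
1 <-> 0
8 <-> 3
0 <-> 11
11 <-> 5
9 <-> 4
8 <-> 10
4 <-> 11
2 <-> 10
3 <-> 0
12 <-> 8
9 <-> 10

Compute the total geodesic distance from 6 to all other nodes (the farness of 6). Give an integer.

21

Distances from 6: 0:2, 1:1, 2:1, 3:3, 4:2, 5:1, 7:2, 8:2, 9:2, 10:1, 11:2, 12:2.
Sum = 2 + 1 + 1 + 3 + 2 + 1 + 2 + 2 + 2 + 1 + 2 + 2 = 21.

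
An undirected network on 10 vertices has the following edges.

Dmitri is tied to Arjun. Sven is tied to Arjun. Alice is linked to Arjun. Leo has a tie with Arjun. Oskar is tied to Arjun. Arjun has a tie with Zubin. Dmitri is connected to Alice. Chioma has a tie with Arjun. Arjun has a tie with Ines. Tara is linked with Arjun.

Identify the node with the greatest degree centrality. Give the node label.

Degrees — Alice:2, Arjun:9, Chioma:1, Dmitri:2, Ines:1, Leo:1, Oskar:1, Sven:1, Tara:1, Zubin:1.
The maximum is 9, attained only by Arjun.

Arjun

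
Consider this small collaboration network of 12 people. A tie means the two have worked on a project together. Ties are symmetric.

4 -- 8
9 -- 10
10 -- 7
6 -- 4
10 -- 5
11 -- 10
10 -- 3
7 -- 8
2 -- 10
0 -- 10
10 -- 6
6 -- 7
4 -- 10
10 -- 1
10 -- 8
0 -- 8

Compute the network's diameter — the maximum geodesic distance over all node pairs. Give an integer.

Eccentricity of each node (its greatest distance to any other): 0:2, 1:2, 2:2, 3:2, 4:2, 5:2, 6:2, 7:2, 8:2, 9:2, 10:1, 11:2.
The maximum eccentricity is 2, realized for instance by the pair 11–4 via 11 – 10 – 4. So the diameter is 2.

2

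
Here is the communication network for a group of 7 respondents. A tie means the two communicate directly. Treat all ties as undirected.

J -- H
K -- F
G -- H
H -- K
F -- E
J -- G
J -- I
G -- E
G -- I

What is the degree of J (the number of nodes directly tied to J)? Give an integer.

J is directly tied to G, H, and I. That is 3 neighbors, so the degree of J is 3.

3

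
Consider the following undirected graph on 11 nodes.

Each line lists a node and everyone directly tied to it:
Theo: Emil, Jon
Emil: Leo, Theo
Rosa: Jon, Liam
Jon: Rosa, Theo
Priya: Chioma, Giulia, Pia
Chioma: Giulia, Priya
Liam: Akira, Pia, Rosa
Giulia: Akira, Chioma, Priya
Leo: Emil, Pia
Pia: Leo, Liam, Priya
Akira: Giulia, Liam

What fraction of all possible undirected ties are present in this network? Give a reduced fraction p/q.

13/55

There are 13 edges and 11 nodes, so the maximum possible is C(11,2) = 55.
Density = 13/55.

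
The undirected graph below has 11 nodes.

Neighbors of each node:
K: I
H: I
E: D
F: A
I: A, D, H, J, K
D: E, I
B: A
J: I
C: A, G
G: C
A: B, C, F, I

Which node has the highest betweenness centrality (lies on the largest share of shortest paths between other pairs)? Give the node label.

I

Unnormalized betweenness of each node: A:29, B:0, C:9, D:9, E:0, F:0, G:0, H:0, I:34, J:0, K:0.
I has the largest value, 34, making it the main broker — the node through which the most shortest paths run.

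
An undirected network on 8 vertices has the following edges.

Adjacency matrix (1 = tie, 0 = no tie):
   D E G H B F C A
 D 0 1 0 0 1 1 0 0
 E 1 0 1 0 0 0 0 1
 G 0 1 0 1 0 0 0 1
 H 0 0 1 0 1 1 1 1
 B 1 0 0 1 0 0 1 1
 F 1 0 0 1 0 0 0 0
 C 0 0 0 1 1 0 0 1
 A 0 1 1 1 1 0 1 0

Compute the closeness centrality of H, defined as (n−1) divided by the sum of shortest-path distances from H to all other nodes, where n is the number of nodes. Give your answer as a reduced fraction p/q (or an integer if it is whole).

7/9

Distances from H: A:1, B:1, C:1, D:2, E:2, F:1, G:1. Sum = 9.
n = 8, so closeness = 7/9.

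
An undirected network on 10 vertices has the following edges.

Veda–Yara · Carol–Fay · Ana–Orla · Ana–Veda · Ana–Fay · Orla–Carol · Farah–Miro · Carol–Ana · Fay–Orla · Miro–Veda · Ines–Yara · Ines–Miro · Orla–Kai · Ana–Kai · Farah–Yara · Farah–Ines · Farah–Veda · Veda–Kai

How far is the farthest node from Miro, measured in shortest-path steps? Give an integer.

Distances from Miro: Ana:2, Carol:3, Farah:1, Fay:3, Ines:1, Kai:2, Orla:3, Veda:1, Yara:2.
The largest is 3 (to Orla, Carol, and Fay), so the eccentricity of Miro is 3.

3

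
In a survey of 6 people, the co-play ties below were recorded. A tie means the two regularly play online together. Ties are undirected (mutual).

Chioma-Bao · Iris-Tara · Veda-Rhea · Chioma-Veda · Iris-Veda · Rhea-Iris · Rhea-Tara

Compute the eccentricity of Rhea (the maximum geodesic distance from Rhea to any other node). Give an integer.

Distances from Rhea: Bao:3, Chioma:2, Iris:1, Tara:1, Veda:1.
The largest is 3 (to Bao), so the eccentricity of Rhea is 3.

3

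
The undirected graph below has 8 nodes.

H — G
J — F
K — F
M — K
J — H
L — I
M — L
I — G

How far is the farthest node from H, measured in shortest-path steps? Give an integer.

Distances from H: F:2, G:1, I:2, J:1, K:3, L:3, M:4.
The largest is 4 (to M), so the eccentricity of H is 4.

4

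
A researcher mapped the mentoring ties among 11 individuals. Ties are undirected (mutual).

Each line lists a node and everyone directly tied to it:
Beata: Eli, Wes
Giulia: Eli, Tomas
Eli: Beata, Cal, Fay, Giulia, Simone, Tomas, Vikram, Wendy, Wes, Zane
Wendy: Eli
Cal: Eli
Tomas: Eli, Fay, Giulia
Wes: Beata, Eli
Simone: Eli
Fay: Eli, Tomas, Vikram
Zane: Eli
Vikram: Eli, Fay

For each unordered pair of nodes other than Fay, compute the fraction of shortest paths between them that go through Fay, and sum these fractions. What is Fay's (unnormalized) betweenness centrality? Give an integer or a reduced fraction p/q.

Pairs whose geodesics pass through Fay — Tomas–Vikram: 1/2.
All other pairs contribute 0.
Summing the contributions gives betweenness(Fay) = 1/2.

1/2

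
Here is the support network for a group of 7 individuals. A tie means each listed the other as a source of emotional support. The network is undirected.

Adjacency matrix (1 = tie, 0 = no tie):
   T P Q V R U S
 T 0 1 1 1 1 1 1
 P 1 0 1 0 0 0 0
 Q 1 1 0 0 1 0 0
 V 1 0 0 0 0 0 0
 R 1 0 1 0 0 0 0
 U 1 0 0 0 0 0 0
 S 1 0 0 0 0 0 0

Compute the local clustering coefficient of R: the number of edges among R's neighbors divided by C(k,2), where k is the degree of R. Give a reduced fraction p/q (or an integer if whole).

R's neighbors: Q and T (k = 2).
Possible neighbor pairs: C(2,2) = 1. Edges among them: Q–T → e = 1.
Clustering(R) = 1/1.

1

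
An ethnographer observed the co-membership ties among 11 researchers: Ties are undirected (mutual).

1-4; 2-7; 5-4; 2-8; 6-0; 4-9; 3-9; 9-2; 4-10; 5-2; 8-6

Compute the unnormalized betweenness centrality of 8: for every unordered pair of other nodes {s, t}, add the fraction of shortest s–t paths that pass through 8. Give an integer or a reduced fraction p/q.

Pairs whose geodesics pass through 8 — 0–5: 1; 0–3: 1; 0–1: 2/2; 0–10: 2/2; 0–9: 1; 0–2: 1; 0–4: 2/2; 0–7: 1; 5–6: 1; 3–6: 1; 1–6: 2/2; 10–6: 2/2; 9–6: 1; 2–6: 1 … (+2 more pairs).
All other pairs contribute 0.
Summing the contributions gives betweenness(8) = 16.

16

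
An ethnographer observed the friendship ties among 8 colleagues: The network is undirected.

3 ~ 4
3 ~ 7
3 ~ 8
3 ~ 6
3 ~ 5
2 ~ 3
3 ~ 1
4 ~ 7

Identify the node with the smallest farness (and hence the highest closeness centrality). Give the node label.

Farness (sum of distances to all others) for each node — 1:13, 2:13, 3:7, 4:12, 5:13, 6:13, 7:12, 8:13.
The smallest farness is 7, for 3, so 3 has the highest closeness.

3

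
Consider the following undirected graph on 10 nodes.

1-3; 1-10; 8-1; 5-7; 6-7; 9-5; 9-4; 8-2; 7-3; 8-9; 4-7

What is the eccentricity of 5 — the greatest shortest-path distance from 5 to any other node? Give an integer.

Distances from 5: 1:3, 2:3, 3:2, 4:2, 6:2, 7:1, 8:2, 9:1, 10:4.
The largest is 4 (to 10), so the eccentricity of 5 is 4.

4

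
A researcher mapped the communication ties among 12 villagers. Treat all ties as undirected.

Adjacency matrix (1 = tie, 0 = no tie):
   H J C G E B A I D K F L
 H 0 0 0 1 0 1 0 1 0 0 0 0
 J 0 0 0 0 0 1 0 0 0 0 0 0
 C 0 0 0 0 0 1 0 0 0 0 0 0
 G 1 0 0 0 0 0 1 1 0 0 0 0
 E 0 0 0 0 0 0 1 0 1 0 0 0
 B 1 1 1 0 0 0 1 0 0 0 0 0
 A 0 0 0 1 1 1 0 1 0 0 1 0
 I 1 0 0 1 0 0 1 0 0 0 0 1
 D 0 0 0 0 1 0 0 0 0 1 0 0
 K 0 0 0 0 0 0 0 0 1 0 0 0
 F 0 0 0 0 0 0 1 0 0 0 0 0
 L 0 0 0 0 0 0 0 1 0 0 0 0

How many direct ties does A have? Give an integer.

5

A is directly tied to B, E, F, G, and I. That is 5 neighbors, so the degree of A is 5.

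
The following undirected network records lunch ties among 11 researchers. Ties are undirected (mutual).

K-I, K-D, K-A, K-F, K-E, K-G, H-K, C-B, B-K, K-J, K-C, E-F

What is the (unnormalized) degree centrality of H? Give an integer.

1

H is directly tied to K. That is 1 neighbor, so the degree of H is 1.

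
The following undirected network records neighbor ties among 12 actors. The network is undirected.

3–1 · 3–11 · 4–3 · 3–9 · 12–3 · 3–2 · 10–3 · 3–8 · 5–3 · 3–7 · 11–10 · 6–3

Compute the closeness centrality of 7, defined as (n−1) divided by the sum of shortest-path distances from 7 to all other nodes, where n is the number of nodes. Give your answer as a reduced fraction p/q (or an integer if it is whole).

Distances from 7: 1:2, 2:2, 3:1, 4:2, 5:2, 6:2, 8:2, 9:2, 10:2, 11:2, 12:2. Sum = 21.
n = 12, so closeness = 11/21.

11/21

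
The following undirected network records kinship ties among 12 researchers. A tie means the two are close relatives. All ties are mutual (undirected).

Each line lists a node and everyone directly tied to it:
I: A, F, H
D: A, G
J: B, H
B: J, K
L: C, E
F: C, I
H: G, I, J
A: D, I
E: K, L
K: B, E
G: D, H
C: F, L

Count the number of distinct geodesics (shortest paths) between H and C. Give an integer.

The shortest distance is 3, and the only length-3 path is H–I–F–C. So there is exactly 1 shortest path.

1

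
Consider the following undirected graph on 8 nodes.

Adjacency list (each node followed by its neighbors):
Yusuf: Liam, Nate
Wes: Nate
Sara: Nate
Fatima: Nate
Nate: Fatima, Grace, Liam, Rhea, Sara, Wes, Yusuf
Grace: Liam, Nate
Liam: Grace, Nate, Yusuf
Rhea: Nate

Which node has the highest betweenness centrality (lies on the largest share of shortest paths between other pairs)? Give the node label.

Nate

Unnormalized betweenness of each node: Fatima:0, Grace:0, Liam:1/2, Nate:37/2, Rhea:0, Sara:0, Wes:0, Yusuf:0.
Nate has the largest value, 37/2, making it the main broker — the node through which the most shortest paths run.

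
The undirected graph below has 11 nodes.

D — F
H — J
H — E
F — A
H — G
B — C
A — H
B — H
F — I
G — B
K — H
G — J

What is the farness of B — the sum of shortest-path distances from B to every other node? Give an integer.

22

Distances from B: A:2, C:1, D:4, E:2, F:3, G:1, H:1, I:4, J:2, K:2.
Sum = 2 + 1 + 4 + 2 + 3 + 1 + 1 + 4 + 2 + 2 = 22.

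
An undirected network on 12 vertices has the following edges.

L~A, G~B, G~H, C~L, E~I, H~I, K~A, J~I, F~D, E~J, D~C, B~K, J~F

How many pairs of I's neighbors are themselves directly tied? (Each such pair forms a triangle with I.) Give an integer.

1

I's neighbors: E, H, and J.
Neighbor pairs that are themselves tied: I–E–J. Each forms one triangle with I, for 1 in total.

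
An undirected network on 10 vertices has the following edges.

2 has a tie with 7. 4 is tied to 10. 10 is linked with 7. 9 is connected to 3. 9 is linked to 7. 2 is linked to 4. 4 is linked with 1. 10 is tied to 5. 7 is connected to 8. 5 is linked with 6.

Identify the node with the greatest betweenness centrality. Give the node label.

Unnormalized betweenness of each node: 1:0, 2:4, 3:0, 4:19/2, 5:8, 6:0, 7:43/2, 8:0, 9:8, 10:18.
7 has the largest value, 43/2, making it the main broker — the node through which the most shortest paths run.

7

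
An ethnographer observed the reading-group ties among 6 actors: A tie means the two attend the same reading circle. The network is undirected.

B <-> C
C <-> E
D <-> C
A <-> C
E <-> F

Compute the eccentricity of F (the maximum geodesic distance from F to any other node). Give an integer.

3

Distances from F: A:3, B:3, C:2, D:3, E:1.
The largest is 3 (to D, A, and B), so the eccentricity of F is 3.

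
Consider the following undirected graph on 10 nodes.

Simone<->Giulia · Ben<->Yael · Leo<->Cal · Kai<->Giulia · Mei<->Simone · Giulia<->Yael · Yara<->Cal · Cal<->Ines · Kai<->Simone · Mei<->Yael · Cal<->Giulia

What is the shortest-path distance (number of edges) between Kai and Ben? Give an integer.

3

One shortest route is Kai – Giulia – Yael – Ben, which uses 3 edges, and at distance 2 from Kai we only reach {Cal, Mei, Yael}, which does not include Ben. So d(Kai,Ben) = 3.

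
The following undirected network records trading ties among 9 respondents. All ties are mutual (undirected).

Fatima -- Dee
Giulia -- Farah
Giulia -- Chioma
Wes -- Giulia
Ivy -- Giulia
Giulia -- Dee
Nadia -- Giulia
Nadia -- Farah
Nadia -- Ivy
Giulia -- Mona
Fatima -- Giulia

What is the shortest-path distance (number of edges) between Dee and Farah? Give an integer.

2

One shortest route is Dee – Giulia – Farah, which uses 2 edges, and Dee and Farah are not directly tied, so nothing shorter exists. So d(Dee,Farah) = 2.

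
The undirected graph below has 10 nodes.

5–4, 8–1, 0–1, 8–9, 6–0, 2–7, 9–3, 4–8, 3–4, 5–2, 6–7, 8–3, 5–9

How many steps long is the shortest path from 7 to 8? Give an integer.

4

One shortest route is 7 – 6 – 0 – 1 – 8, which uses 4 edges, and at distance 3 from 7 we only reach {1, 4, 9}, which does not include 8. So d(7,8) = 4.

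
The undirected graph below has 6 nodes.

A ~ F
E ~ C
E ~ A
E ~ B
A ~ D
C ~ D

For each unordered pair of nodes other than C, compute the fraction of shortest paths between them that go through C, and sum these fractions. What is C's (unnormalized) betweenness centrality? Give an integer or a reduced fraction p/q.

1

Pairs whose geodesics pass through C — B–D: 1/2; E–D: 1/2.
All other pairs contribute 0.
Summing the contributions gives betweenness(C) = 1.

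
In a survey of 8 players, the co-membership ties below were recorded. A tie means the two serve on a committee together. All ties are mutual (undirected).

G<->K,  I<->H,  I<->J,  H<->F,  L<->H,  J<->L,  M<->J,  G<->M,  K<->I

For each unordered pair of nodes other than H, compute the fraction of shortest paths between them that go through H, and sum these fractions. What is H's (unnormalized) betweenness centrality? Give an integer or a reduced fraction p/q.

7

Pairs whose geodesics pass through H — F–I: 1; F–M: 2/2; F–G: 1; F–J: 2/2; F–L: 1; F–K: 1; I–L: 1/2; L–K: 1/2.
All other pairs contribute 0.
Summing the contributions gives betweenness(H) = 7.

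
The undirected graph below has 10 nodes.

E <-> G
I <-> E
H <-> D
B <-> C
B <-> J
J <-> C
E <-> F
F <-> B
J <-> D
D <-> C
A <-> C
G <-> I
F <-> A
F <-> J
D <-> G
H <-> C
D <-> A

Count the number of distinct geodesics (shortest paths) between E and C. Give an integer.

The shortest distance is 3. The length-3 paths are: E–F–A–C; E–F–B–C; E–G–D–C; E–F–J–C.
That gives 4 distinct shortest paths.

4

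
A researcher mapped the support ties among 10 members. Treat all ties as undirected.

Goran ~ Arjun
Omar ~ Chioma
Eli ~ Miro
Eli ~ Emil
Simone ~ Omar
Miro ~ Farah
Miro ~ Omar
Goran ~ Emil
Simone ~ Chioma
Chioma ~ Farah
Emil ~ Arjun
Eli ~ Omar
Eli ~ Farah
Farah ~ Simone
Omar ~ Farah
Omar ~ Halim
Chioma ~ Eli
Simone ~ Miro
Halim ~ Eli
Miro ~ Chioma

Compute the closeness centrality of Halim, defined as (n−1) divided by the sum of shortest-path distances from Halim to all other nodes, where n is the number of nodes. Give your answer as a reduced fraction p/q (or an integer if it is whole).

Distances from Halim: Arjun:3, Chioma:2, Eli:1, Emil:2, Farah:2, Goran:3, Miro:2, Omar:1, Simone:2. Sum = 18.
n = 10, so closeness = 9/18 = 1/2.

1/2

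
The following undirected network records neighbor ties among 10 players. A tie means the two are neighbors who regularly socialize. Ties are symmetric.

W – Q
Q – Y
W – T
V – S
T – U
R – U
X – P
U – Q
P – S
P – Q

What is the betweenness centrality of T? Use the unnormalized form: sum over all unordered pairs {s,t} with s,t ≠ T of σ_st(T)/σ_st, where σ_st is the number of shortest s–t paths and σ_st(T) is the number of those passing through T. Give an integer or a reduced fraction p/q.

Pairs whose geodesics pass through T — R–W: 1/2; W–U: 1/2.
All other pairs contribute 0.
Summing the contributions gives betweenness(T) = 1.

1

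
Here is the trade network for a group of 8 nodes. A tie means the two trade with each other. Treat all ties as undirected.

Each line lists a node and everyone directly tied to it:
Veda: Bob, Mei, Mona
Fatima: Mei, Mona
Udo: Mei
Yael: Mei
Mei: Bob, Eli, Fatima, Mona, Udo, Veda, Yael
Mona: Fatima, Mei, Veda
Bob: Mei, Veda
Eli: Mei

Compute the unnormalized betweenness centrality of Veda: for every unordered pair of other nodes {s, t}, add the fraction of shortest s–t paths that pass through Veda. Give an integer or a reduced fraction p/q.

1/2

Pairs whose geodesics pass through Veda — Bob–Mona: 1/2.
All other pairs contribute 0.
Summing the contributions gives betweenness(Veda) = 1/2.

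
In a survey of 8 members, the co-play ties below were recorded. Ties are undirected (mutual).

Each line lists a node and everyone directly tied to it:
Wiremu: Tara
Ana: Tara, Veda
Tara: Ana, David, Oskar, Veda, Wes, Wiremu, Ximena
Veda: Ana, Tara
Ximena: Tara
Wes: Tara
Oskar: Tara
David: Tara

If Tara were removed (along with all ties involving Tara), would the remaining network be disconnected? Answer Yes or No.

Removing Tara leaves {David} with no path to {Oskar}, so the network splits into 6 components. Tara is a cut vertex.

Yes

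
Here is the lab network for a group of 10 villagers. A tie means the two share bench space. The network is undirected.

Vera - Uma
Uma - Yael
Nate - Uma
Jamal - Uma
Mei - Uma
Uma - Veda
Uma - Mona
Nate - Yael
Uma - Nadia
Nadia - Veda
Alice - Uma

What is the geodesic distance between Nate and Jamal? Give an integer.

One shortest route is Nate – Uma – Jamal, which uses 2 edges, and Nate and Jamal are not directly tied, so nothing shorter exists. So d(Nate,Jamal) = 2.

2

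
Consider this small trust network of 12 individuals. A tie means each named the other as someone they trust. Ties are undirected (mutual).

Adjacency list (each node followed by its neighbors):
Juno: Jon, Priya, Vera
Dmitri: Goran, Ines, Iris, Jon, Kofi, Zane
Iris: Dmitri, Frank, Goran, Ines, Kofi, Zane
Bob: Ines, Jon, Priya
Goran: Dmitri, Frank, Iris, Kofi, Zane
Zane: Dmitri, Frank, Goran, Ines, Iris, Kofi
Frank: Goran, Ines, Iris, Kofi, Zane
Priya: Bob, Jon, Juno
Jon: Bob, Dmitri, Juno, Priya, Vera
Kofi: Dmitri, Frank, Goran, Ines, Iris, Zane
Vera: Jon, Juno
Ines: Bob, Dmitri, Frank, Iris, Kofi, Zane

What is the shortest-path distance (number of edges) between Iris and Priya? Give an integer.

One shortest route is Iris – Ines – Bob – Priya, which uses 3 edges, and at distance 2 from Iris we only reach {Bob, Jon}, which does not include Priya. So d(Iris,Priya) = 3.

3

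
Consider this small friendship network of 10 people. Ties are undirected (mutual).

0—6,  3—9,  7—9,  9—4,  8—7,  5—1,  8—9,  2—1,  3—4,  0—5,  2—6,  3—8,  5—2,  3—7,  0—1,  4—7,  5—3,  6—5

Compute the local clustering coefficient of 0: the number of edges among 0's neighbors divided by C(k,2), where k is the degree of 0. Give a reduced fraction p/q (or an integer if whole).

0's neighbors: 1, 5, and 6 (k = 3).
Possible neighbor pairs: C(3,2) = 3. Edges among them: 1–5, 5–6 → e = 2.
Clustering(0) = 2/3.

2/3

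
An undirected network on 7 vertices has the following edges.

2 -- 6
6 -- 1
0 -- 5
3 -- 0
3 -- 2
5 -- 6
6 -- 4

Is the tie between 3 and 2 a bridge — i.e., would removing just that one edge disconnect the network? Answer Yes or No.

Even without that edge, 3 still reaches 2 via 3 – 0 – 5 – 6 – 2, so the network stays connected. Not a bridge.

No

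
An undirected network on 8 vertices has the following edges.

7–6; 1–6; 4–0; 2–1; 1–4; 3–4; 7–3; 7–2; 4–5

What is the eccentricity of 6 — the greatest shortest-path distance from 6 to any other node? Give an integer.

3

Distances from 6: 0:3, 1:1, 2:2, 3:2, 4:2, 5:3, 7:1.
The largest is 3 (to 5 and 0), so the eccentricity of 6 is 3.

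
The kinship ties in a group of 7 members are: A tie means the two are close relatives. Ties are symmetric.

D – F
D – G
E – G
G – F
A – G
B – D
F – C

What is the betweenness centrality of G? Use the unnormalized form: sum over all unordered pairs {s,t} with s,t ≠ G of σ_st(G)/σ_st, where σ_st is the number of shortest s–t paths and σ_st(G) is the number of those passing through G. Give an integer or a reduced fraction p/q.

Pairs whose geodesics pass through G — C–A: 1; C–E: 1; A–F: 1; A–D: 1; A–B: 1; A–E: 1; F–E: 1; D–E: 1; B–E: 1.
All other pairs contribute 0.
Summing the contributions gives betweenness(G) = 9.

9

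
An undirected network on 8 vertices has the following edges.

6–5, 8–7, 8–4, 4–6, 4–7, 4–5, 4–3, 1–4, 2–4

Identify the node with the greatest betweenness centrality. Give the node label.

Unnormalized betweenness of each node: 1:0, 2:0, 3:0, 4:19, 5:0, 6:0, 7:0, 8:0.
4 has the largest value, 19, making it the main broker — the node through which the most shortest paths run.

4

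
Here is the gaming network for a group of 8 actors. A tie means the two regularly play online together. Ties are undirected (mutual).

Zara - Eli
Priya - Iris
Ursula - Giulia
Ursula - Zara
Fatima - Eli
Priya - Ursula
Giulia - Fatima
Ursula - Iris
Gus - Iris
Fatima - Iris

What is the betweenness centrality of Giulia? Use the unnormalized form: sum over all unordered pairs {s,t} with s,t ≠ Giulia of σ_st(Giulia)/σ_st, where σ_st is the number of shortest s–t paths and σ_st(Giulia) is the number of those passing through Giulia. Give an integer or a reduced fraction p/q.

Pairs whose geodesics pass through Giulia — Fatima–Ursula: 1/2.
All other pairs contribute 0.
Summing the contributions gives betweenness(Giulia) = 1/2.

1/2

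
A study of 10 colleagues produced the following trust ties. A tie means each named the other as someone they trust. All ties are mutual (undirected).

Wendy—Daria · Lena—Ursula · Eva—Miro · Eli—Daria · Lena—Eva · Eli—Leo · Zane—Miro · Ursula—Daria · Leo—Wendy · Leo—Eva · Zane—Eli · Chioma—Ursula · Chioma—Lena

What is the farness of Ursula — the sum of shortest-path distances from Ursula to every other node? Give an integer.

Distances from Ursula: Chioma:1, Daria:1, Eli:2, Eva:2, Lena:1, Leo:3, Miro:3, Wendy:2, Zane:3.
Sum = 1 + 1 + 2 + 2 + 1 + 3 + 3 + 2 + 3 = 18.

18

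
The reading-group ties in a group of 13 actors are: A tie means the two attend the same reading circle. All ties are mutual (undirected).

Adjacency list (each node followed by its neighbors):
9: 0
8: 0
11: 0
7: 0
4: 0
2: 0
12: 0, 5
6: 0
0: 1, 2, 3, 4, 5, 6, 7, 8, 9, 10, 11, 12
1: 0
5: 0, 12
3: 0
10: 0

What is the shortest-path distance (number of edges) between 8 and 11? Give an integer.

2

One shortest route is 8 – 0 – 11, which uses 2 edges, and 8 and 11 are not directly tied, so nothing shorter exists. So d(8,11) = 2.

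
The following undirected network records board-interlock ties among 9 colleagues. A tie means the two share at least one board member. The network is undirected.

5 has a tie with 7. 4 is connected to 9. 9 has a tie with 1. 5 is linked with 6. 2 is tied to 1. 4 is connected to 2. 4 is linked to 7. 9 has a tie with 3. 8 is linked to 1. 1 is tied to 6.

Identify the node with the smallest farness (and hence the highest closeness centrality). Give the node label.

Farness (sum of distances to all others) for each node — 1:13, 2:16, 3:21, 4:15, 5:19, 6:16, 7:18, 8:20, 9:14.
The smallest farness is 13, for 1, so 1 has the highest closeness.

1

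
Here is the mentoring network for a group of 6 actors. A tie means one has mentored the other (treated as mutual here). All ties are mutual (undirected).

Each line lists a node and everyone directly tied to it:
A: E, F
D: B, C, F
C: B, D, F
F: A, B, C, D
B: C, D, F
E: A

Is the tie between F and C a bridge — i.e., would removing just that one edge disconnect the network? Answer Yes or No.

No

Even without that edge, F still reaches C via F – D – C, so the network stays connected. Not a bridge.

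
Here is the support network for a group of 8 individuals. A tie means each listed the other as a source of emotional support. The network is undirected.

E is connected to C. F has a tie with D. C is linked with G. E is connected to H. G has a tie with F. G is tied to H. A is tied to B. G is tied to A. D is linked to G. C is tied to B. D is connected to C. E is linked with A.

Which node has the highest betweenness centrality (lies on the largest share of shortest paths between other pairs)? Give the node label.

G

Unnormalized betweenness of each node: A:29/12, B:1/3, C:5, D:13/12, E:11/6, F:0, G:31/4, H:7/12.
G has the largest value, 31/4, making it the main broker — the node through which the most shortest paths run.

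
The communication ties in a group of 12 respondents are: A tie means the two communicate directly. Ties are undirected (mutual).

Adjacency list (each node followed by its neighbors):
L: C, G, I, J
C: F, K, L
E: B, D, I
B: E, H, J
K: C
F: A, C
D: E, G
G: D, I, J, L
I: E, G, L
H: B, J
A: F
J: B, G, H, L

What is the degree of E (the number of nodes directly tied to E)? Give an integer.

E is directly tied to B, D, and I. That is 3 neighbors, so the degree of E is 3.

3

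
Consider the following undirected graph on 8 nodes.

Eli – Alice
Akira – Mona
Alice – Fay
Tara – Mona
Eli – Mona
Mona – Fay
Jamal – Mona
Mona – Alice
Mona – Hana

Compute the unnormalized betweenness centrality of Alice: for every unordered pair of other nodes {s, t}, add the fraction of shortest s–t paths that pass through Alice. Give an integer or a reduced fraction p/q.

1/2

Pairs whose geodesics pass through Alice — Eli–Fay: 1/2.
All other pairs contribute 0.
Summing the contributions gives betweenness(Alice) = 1/2.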